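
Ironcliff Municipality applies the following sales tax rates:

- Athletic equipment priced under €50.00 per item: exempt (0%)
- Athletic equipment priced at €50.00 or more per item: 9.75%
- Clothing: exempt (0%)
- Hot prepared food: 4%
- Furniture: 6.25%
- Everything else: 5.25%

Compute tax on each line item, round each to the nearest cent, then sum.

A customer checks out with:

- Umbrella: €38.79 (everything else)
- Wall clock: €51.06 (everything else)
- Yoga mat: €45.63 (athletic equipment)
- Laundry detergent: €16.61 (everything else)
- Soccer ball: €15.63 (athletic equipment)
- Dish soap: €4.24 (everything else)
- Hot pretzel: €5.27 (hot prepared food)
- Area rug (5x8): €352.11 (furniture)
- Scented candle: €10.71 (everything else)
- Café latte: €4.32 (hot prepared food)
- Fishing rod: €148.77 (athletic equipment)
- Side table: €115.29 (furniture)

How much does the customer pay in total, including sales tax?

€858.91

Umbrella €38.79: everything else → 5.25% → €2.04
Wall clock €51.06: everything else → 5.25% → €2.68
Yoga mat €45.63: athletic equipment, under €50.00 → 0% → €0.00
Laundry detergent €16.61: everything else → 5.25% → €0.87
Soccer ball €15.63: athletic equipment, under €50.00 → 0% → €0.00
Dish soap €4.24: everything else → 5.25% → €0.22
Hot pretzel €5.27: hot prepared food → 4% → €0.21
Area rug (5x8) €352.11: furniture → 6.25% → €22.01
Scented candle €10.71: everything else → 5.25% → €0.56
Café latte €4.32: hot prepared food → 4% → €0.17
Fishing rod €148.77: athletic equipment, €50.00 or more → 9.75% → €14.51
Side table €115.29: furniture → 6.25% → €7.21
Subtotal = €808.43; tax = €50.48; total due = €858.91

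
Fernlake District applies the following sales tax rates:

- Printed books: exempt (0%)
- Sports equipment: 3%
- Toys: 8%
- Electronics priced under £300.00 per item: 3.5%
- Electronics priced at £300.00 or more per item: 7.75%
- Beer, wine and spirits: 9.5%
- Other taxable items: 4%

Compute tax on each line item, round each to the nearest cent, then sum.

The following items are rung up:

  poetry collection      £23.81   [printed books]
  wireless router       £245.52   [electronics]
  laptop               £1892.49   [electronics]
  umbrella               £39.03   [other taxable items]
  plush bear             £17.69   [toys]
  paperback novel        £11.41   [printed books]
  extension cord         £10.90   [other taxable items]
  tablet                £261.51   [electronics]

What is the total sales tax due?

£167.83

Poetry collection £23.81: printed books → 0% → £0.00
Wireless router £245.52: electronics, under £300.00 → 3.5% → £8.59
Laptop £1892.49: electronics, £300.00 or more → 7.75% → £146.67
Umbrella £39.03: other taxable items → 4% → £1.56
Plush bear £17.69: toys → 8% → £1.42
Paperback novel £11.41: printed books → 0% → £0.00
Extension cord £10.90: other taxable items → 4% → £0.44
Tablet £261.51: electronics, under £300.00 → 3.5% → £9.15
Total tax = £8.59 + £146.67 + £1.56 + £1.42 + £0.44 + £9.15 = £167.83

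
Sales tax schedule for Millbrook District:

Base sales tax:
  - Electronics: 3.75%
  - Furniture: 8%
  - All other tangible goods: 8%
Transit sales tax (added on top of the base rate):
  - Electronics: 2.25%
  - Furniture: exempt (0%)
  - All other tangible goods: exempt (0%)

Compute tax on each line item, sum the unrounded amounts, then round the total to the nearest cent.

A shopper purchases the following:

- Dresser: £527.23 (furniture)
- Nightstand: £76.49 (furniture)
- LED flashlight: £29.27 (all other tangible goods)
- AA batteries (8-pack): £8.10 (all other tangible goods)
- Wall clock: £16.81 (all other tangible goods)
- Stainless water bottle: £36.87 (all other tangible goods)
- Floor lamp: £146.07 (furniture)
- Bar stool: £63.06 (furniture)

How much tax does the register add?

£72.31

Dresser £527.23: furniture → 8% + 0% transit = 8% → £42.1784
Nightstand £76.49: furniture → 8% + 0% transit = 8% → £6.1192
LED flashlight £29.27: all other tangible goods → 8% + 0% transit = 8% → £2.3416
AA batteries (8-pack) £8.10: all other tangible goods → 8% + 0% transit = 8% → £0.648
Wall clock £16.81: all other tangible goods → 8% + 0% transit = 8% → £1.3448
Stainless water bottle £36.87: all other tangible goods → 8% + 0% transit = 8% → £2.9496
Floor lamp £146.07: furniture → 8% + 0% transit = 8% → £11.6856
Bar stool £63.06: furniture → 8% + 0% transit = 8% → £5.0448
Unrounded tax sum = £72.312 → £72.31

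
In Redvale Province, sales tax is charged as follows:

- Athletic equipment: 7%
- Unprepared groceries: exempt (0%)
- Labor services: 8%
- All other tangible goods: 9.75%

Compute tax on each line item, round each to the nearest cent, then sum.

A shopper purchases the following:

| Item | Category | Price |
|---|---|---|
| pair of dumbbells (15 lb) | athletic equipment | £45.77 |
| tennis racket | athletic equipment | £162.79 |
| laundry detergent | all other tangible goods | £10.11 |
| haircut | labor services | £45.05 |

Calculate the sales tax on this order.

Pair of dumbbells (15 lb) £45.77: athletic equipment → 7% → £3.20
Tennis racket £162.79: athletic equipment → 7% → £11.40
Laundry detergent £10.11: all other tangible goods → 9.75% → £0.99
Haircut £45.05: labor services → 8% → £3.60
Total tax = £3.20 + £11.40 + £0.99 + £3.60 = £19.19

£19.19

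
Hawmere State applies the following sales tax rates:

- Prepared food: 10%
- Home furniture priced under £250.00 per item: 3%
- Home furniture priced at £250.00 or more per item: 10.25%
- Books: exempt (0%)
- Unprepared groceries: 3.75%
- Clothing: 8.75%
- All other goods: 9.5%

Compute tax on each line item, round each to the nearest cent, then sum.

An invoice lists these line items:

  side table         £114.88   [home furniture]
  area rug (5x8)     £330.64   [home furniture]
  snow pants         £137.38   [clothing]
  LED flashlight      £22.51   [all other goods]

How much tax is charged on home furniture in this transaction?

£37.34

Side table £114.88: home furniture, under £250.00 → 3% → £3.45
Area rug (5x8) £330.64: home furniture, £250.00 or more → 10.25% → £33.89
Tax on home furniture = £3.45 + £33.89 = £37.34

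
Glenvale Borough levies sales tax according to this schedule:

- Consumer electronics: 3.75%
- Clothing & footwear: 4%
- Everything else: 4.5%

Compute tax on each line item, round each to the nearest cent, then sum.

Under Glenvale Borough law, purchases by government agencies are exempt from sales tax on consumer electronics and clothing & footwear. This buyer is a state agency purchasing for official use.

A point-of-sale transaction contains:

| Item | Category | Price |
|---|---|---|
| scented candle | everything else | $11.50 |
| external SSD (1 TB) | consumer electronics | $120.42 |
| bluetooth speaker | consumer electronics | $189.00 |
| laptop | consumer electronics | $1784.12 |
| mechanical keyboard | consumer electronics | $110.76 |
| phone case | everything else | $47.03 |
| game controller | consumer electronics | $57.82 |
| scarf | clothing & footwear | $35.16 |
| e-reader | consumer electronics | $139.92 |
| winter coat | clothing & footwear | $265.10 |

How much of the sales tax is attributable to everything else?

Scented candle $11.50: everything else → 4.5% → $0.52
Phone case $47.03: everything else → 4.5% → $2.12
Tax on everything else = $0.52 + $2.12 = $2.64

$2.64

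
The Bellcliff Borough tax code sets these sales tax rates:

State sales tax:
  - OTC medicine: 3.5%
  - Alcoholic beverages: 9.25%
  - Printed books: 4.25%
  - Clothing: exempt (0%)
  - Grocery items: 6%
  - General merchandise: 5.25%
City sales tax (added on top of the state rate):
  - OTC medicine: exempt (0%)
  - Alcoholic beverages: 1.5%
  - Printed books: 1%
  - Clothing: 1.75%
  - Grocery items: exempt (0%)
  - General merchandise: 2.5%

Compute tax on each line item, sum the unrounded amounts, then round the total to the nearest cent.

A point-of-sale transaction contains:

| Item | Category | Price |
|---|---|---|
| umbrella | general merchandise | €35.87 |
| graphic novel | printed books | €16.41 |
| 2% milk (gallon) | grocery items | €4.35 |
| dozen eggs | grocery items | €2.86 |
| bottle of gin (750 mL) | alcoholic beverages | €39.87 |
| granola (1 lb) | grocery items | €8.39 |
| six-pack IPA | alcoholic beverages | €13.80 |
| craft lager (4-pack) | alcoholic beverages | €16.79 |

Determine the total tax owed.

Umbrella €35.87: general merchandise → 5.25% + 2.5% city = 7.75% → €2.779925
Graphic novel €16.41: printed books → 4.25% + 1% city = 5.25% → €0.861525
2% milk (gallon) €4.35: grocery items → 6% + 0% city = 6% → €0.261
Dozen eggs €2.86: grocery items → 6% + 0% city = 6% → €0.1716
Bottle of gin (750 mL) €39.87: alcoholic beverages → 9.25% + 1.5% city = 10.75% → €4.286025
Granola (1 lb) €8.39: grocery items → 6% + 0% city = 6% → €0.5034
Six-pack IPA €13.80: alcoholic beverages → 9.25% + 1.5% city = 10.75% → €1.4835
Craft lager (4-pack) €16.79: alcoholic beverages → 9.25% + 1.5% city = 10.75% → €1.804925
Unrounded tax sum = €12.1519 → €12.15

€12.15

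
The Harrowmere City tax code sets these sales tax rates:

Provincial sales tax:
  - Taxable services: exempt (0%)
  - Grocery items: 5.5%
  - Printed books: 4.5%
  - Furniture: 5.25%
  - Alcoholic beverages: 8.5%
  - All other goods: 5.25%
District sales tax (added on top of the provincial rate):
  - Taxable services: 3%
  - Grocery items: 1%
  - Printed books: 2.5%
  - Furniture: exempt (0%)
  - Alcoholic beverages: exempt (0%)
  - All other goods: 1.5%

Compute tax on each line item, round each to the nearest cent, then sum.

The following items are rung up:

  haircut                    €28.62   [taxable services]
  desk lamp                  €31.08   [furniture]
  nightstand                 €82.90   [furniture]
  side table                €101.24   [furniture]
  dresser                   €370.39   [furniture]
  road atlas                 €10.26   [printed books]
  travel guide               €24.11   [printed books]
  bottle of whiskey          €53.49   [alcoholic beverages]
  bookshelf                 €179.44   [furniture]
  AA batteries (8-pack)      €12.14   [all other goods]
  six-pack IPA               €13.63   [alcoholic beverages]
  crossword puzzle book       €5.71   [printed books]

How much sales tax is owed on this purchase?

Haircut €28.62: taxable services → 0% + 3% district = 3% → €0.86
Desk lamp €31.08: furniture → 5.25% + 0% district = 5.25% → €1.63
Nightstand €82.90: furniture → 5.25% + 0% district = 5.25% → €4.35
Side table €101.24: furniture → 5.25% + 0% district = 5.25% → €5.32
Dresser €370.39: furniture → 5.25% + 0% district = 5.25% → €19.45
Road atlas €10.26: printed books → 4.5% + 2.5% district = 7% → €0.72
Travel guide €24.11: printed books → 4.5% + 2.5% district = 7% → €1.69
Bottle of whiskey €53.49: alcoholic beverages → 8.5% + 0% district = 8.5% → €4.55
Bookshelf €179.44: furniture → 5.25% + 0% district = 5.25% → €9.42
AA batteries (8-pack) €12.14: all other goods → 5.25% + 1.5% district = 6.75% → €0.82
Six-pack IPA €13.63: alcoholic beverages → 8.5% + 0% district = 8.5% → €1.16
Crossword puzzle book €5.71: printed books → 4.5% + 2.5% district = 7% → €0.40
Total tax = €0.86 + €1.63 + €4.35 + €5.32 + €19.45 + €0.72 + €1.69 + €4.55 + €9.42 + €0.82 + €1.16 + €0.40 = €50.37

€50.37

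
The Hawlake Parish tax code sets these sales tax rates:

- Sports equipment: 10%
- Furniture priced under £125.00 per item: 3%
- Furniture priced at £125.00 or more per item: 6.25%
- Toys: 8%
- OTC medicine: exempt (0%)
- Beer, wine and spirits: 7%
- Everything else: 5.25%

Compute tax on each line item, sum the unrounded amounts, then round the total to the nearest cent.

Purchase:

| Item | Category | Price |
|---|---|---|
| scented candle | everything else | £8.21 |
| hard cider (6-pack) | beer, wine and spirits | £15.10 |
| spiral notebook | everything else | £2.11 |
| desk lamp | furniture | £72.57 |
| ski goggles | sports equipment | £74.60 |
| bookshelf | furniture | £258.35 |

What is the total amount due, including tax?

£458.32

Scented candle £8.21: everything else → 5.25% → £0.431025
Hard cider (6-pack) £15.10: beer, wine and spirits → 7% → £1.057
Spiral notebook £2.11: everything else → 5.25% → £0.110775
Desk lamp £72.57: furniture, under £125.00 → 3% → £2.1771
Ski goggles £74.60: sports equipment → 10% → £7.46
Bookshelf £258.35: furniture, £125.00 or more → 6.25% → £16.146875
Subtotal = £430.94; unrounded tax = £27.382775 → £27.38; total due = £458.32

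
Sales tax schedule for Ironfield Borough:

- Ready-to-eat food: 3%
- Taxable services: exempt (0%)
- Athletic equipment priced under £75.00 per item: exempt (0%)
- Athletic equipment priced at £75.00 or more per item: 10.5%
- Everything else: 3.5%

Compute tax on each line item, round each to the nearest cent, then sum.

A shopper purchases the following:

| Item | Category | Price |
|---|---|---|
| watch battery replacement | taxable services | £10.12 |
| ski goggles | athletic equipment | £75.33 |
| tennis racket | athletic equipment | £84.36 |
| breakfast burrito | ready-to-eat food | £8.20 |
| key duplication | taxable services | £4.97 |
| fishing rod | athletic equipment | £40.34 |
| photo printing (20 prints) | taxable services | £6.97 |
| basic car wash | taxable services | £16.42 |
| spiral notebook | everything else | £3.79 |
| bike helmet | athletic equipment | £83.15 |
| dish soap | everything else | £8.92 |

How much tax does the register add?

£26.19

Watch battery replacement £10.12: taxable services → 0% → £0.00
Ski goggles £75.33: athletic equipment, £75.00 or more → 10.5% → £7.91
Tennis racket £84.36: athletic equipment, £75.00 or more → 10.5% → £8.86
Breakfast burrito £8.20: ready-to-eat food → 3% → £0.25
Key duplication £4.97: taxable services → 0% → £0.00
Fishing rod £40.34: athletic equipment, under £75.00 → 0% → £0.00
Photo printing (20 prints) £6.97: taxable services → 0% → £0.00
Basic car wash £16.42: taxable services → 0% → £0.00
Spiral notebook £3.79: everything else → 3.5% → £0.13
Bike helmet £83.15: athletic equipment, £75.00 or more → 10.5% → £8.73
Dish soap £8.92: everything else → 3.5% → £0.31
Total tax = £7.91 + £8.86 + £0.25 + £0.13 + £8.73 + £0.31 = £26.19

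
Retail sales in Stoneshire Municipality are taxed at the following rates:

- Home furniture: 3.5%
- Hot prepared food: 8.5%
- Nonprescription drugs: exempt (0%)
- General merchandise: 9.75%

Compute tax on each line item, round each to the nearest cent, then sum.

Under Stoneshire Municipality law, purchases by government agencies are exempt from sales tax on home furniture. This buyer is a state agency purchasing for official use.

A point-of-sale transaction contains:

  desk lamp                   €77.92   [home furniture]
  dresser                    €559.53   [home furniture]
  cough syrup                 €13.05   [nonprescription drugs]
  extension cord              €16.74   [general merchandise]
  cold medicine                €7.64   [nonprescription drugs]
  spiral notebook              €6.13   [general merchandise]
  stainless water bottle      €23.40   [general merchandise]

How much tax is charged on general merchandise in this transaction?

€4.51

Extension cord €16.74: general merchandise → 9.75% → €1.63
Spiral notebook €6.13: general merchandise → 9.75% → €0.60
Stainless water bottle €23.40: general merchandise → 9.75% → €2.28
Tax on general merchandise = €1.63 + €0.60 + €2.28 = €4.51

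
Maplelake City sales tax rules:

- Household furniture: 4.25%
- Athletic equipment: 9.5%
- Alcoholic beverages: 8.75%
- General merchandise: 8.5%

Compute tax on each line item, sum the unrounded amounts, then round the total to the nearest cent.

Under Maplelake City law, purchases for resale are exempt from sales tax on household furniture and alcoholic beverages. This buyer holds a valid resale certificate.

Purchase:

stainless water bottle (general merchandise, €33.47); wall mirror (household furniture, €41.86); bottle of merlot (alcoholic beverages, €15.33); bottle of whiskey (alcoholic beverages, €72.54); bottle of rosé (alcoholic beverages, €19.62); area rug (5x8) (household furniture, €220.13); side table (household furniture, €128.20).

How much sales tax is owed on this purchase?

Stainless water bottle €33.47: general merchandise → 8.5% → €2.84495
Wall mirror €41.86: household furniture, buyer-exempt → 0% → €0.00
Bottle of merlot €15.33: alcoholic beverages, buyer-exempt → 0% → €0.00
Bottle of whiskey €72.54: alcoholic beverages, buyer-exempt → 0% → €0.00
Bottle of rosé €19.62: alcoholic beverages, buyer-exempt → 0% → €0.00
Area rug (5x8) €220.13: household furniture, buyer-exempt → 0% → €0.00
Side table €128.20: household furniture, buyer-exempt → 0% → €0.00
Unrounded tax sum = €2.84495 → €2.84

€2.84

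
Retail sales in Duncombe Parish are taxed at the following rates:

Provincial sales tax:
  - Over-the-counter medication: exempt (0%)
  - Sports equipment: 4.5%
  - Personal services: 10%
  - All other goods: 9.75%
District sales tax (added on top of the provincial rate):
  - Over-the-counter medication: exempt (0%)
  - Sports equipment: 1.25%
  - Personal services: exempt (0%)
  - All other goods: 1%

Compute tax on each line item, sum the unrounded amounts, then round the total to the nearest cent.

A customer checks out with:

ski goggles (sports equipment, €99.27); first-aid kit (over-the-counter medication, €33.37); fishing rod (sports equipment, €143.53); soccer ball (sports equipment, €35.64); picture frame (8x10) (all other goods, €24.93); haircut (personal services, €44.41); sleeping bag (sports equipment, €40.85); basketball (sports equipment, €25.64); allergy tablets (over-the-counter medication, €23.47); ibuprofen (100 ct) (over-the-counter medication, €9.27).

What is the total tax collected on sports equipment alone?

€19.83

Ski goggles €99.27: sports equipment → 4.5% + 1.25% district = 5.75% → €5.708025
Fishing rod €143.53: sports equipment → 4.5% + 1.25% district = 5.75% → €8.252975
Soccer ball €35.64: sports equipment → 4.5% + 1.25% district = 5.75% → €2.0493
Sleeping bag €40.85: sports equipment → 4.5% + 1.25% district = 5.75% → €2.348875
Basketball €25.64: sports equipment → 4.5% + 1.25% district = 5.75% → €1.4743
Tax on sports equipment: unrounded sum = €19.833475 → €19.83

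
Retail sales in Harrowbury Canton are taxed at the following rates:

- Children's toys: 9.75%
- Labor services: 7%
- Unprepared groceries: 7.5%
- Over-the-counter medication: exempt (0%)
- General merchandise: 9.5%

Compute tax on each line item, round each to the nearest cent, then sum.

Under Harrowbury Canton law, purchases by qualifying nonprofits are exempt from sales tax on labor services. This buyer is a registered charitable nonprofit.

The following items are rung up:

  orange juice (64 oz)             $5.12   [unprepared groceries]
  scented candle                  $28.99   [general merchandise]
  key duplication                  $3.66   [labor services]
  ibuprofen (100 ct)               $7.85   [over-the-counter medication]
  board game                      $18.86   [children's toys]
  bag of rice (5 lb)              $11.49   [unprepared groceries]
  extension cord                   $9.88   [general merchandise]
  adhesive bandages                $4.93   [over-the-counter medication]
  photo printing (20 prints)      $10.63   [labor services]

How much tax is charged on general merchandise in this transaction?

$3.69

Scented candle $28.99: general merchandise → 9.5% → $2.75
Extension cord $9.88: general merchandise → 9.5% → $0.94
Tax on general merchandise = $2.75 + $0.94 = $3.69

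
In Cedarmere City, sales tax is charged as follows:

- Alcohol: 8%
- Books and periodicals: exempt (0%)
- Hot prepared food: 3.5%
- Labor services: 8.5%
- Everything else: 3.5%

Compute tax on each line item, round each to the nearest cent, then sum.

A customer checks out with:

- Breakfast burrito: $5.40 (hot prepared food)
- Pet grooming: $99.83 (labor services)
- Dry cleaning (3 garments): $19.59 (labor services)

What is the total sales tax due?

$10.35

Breakfast burrito $5.40: hot prepared food → 3.5% → $0.19
Pet grooming $99.83: labor services → 8.5% → $8.49
Dry cleaning (3 garments) $19.59: labor services → 8.5% → $1.67
Total tax = $0.19 + $8.49 + $1.67 = $10.35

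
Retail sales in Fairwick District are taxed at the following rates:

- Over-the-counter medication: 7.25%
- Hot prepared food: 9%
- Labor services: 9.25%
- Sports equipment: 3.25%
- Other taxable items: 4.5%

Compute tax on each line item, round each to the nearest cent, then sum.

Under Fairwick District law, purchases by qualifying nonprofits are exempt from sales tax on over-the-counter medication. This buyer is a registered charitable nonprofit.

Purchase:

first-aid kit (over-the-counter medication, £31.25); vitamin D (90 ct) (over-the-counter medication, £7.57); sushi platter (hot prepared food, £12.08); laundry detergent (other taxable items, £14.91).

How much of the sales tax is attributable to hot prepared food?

£1.09

Sushi platter £12.08: hot prepared food → 9% → £1.09
Tax on hot prepared food = £1.09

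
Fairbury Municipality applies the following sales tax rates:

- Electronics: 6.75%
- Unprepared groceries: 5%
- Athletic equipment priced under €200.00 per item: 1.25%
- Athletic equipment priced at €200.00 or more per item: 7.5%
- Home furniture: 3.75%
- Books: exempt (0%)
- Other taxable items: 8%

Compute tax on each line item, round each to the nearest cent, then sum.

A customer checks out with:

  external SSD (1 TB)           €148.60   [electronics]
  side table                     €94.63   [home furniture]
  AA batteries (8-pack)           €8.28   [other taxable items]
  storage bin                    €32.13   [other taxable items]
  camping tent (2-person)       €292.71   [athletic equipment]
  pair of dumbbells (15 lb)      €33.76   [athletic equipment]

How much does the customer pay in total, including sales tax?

External SSD (1 TB) €148.60: electronics → 6.75% → €10.03
Side table €94.63: home furniture → 3.75% → €3.55
AA batteries (8-pack) €8.28: other taxable items → 8% → €0.66
Storage bin €32.13: other taxable items → 8% → €2.57
Camping tent (2-person) €292.71: athletic equipment, €200.00 or more → 7.5% → €21.95
Pair of dumbbells (15 lb) €33.76: athletic equipment, under €200.00 → 1.25% → €0.42
Subtotal = €610.11; tax = €39.18; total due = €649.29

€649.29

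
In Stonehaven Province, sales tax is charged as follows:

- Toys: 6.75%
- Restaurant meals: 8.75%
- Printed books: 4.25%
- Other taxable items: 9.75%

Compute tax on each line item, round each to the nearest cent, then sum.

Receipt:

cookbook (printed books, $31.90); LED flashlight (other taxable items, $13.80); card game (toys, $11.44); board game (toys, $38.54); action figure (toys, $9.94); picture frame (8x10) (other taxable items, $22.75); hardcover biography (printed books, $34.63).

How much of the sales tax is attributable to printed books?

$2.83

Cookbook $31.90: printed books → 4.25% → $1.36
Hardcover biography $34.63: printed books → 4.25% → $1.47
Tax on printed books = $1.36 + $1.47 = $2.83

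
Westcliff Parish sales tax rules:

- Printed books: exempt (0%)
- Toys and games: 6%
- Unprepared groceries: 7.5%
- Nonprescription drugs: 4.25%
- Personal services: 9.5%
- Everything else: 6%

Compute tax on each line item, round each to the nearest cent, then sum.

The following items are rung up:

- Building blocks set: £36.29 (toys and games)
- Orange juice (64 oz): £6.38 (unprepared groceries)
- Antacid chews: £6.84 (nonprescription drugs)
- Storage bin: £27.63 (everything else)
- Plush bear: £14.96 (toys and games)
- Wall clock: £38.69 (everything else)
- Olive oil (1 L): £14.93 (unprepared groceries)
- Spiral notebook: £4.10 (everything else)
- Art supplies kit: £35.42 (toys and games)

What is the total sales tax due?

£11.33

Building blocks set £36.29: toys and games → 6% → £2.18
Orange juice (64 oz) £6.38: unprepared groceries → 7.5% → £0.48
Antacid chews £6.84: nonprescription drugs → 4.25% → £0.29
Storage bin £27.63: everything else → 6% → £1.66
Plush bear £14.96: toys and games → 6% → £0.90
Wall clock £38.69: everything else → 6% → £2.32
Olive oil (1 L) £14.93: unprepared groceries → 7.5% → £1.12
Spiral notebook £4.10: everything else → 6% → £0.25
Art supplies kit £35.42: toys and games → 6% → £2.13
Total tax = £2.18 + £0.48 + £0.29 + £1.66 + £0.90 + £2.32 + £1.12 + £0.25 + £2.13 = £11.33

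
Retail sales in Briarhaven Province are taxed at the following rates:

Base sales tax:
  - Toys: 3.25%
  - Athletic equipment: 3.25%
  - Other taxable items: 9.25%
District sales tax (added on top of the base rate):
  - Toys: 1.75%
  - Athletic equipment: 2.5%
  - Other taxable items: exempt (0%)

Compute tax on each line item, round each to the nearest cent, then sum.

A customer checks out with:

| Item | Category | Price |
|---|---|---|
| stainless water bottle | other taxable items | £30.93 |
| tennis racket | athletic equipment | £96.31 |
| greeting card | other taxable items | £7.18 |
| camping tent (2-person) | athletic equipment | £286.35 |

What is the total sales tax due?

£25.53

Stainless water bottle £30.93: other taxable items → 9.25% + 0% district = 9.25% → £2.86
Tennis racket £96.31: athletic equipment → 3.25% + 2.5% district = 5.75% → £5.54
Greeting card £7.18: other taxable items → 9.25% + 0% district = 9.25% → £0.66
Camping tent (2-person) £286.35: athletic equipment → 3.25% + 2.5% district = 5.75% → £16.47
Total tax = £2.86 + £5.54 + £0.66 + £16.47 = £25.53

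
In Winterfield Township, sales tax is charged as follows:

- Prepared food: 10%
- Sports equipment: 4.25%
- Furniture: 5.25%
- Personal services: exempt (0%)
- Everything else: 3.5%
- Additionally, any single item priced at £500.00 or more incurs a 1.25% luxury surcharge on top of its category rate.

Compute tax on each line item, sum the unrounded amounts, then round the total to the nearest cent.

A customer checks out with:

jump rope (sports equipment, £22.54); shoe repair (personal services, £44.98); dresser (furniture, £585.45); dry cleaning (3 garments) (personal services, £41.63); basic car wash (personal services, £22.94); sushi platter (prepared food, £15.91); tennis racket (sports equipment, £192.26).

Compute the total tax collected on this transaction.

Jump rope £22.54: sports equipment → 4.25% → £0.95795
Shoe repair £44.98: personal services → 0% → £0.00
Dresser £585.45: furniture → 5.25% + 1.25% surcharge = 6.5% → £38.05425
Dry cleaning (3 garments) £41.63: personal services → 0% → £0.00
Basic car wash £22.94: personal services → 0% → £0.00
Sushi platter £15.91: prepared food → 10% → £1.591
Tennis racket £192.26: sports equipment → 4.25% → £8.17105
Unrounded tax sum = £48.77425 → £48.77

£48.77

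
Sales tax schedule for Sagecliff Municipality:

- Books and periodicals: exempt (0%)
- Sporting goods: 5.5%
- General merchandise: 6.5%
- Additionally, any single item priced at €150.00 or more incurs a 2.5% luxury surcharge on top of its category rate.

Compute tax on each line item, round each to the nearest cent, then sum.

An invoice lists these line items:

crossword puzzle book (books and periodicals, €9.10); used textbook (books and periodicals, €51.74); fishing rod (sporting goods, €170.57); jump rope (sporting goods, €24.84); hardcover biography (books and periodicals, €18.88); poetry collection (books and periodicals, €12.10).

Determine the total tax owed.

€15.02

Crossword puzzle book €9.10: books and periodicals → 0% → €0.00
Used textbook €51.74: books and periodicals → 0% → €0.00
Fishing rod €170.57: sporting goods → 5.5% + 2.5% surcharge = 8% → €13.65
Jump rope €24.84: sporting goods → 5.5% → €1.37
Hardcover biography €18.88: books and periodicals → 0% → €0.00
Poetry collection €12.10: books and periodicals → 0% → €0.00
Total tax = €13.65 + €1.37 = €15.02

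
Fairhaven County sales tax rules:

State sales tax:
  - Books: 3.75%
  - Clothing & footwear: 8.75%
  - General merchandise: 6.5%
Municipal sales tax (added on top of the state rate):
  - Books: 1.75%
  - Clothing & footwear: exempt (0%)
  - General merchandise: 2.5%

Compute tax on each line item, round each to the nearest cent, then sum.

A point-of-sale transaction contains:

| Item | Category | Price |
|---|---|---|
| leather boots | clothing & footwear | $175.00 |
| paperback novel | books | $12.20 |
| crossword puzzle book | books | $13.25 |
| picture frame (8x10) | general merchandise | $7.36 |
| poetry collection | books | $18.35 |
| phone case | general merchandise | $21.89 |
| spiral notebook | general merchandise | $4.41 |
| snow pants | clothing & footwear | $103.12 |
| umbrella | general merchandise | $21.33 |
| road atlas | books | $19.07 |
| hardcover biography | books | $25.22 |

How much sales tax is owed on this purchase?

Leather boots $175.00: clothing & footwear → 8.75% + 0% municipal = 8.75% → $15.31
Paperback novel $12.20: books → 3.75% + 1.75% municipal = 5.5% → $0.67
Crossword puzzle book $13.25: books → 3.75% + 1.75% municipal = 5.5% → $0.73
Picture frame (8x10) $7.36: general merchandise → 6.5% + 2.5% municipal = 9% → $0.66
Poetry collection $18.35: books → 3.75% + 1.75% municipal = 5.5% → $1.01
Phone case $21.89: general merchandise → 6.5% + 2.5% municipal = 9% → $1.97
Spiral notebook $4.41: general merchandise → 6.5% + 2.5% municipal = 9% → $0.40
Snow pants $103.12: clothing & footwear → 8.75% + 0% municipal = 8.75% → $9.02
Umbrella $21.33: general merchandise → 6.5% + 2.5% municipal = 9% → $1.92
Road atlas $19.07: books → 3.75% + 1.75% municipal = 5.5% → $1.05
Hardcover biography $25.22: books → 3.75% + 1.75% municipal = 5.5% → $1.39
Total tax = $15.31 + $0.67 + $0.73 + $0.66 + $1.01 + $1.97 + $0.40 + $9.02 + $1.92 + $1.05 + $1.39 = $34.13

$34.13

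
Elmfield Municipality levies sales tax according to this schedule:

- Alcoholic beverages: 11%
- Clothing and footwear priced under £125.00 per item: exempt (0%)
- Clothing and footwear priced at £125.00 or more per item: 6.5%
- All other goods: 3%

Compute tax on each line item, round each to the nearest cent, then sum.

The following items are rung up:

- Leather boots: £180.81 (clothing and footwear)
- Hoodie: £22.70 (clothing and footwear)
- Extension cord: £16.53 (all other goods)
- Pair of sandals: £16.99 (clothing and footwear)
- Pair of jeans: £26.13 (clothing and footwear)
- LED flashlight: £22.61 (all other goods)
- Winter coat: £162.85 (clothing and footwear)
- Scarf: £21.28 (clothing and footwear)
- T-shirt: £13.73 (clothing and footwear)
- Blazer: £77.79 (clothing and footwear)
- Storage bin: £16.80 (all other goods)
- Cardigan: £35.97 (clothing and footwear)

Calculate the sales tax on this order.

£24.02

Leather boots £180.81: clothing and footwear, £125.00 or more → 6.5% → £11.75
Hoodie £22.70: clothing and footwear, under £125.00 → 0% → £0.00
Extension cord £16.53: all other goods → 3% → £0.50
Pair of sandals £16.99: clothing and footwear, under £125.00 → 0% → £0.00
Pair of jeans £26.13: clothing and footwear, under £125.00 → 0% → £0.00
LED flashlight £22.61: all other goods → 3% → £0.68
Winter coat £162.85: clothing and footwear, £125.00 or more → 6.5% → £10.59
Scarf £21.28: clothing and footwear, under £125.00 → 0% → £0.00
T-shirt £13.73: clothing and footwear, under £125.00 → 0% → £0.00
Blazer £77.79: clothing and footwear, under £125.00 → 0% → £0.00
Storage bin £16.80: all other goods → 3% → £0.50
Cardigan £35.97: clothing and footwear, under £125.00 → 0% → £0.00
Total tax = £11.75 + £0.50 + £0.68 + £10.59 + £0.50 = £24.02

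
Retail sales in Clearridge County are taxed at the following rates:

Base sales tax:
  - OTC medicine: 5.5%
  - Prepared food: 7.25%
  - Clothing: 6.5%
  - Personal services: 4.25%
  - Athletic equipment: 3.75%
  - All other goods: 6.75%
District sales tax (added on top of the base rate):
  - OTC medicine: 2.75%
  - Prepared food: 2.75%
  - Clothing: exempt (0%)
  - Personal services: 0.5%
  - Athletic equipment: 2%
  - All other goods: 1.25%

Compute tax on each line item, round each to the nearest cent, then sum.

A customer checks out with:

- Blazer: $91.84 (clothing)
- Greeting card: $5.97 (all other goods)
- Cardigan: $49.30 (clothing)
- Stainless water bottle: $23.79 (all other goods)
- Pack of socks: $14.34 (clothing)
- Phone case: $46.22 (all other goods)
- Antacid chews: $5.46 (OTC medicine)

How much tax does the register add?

Blazer $91.84: clothing → 6.5% + 0% district = 6.5% → $5.97
Greeting card $5.97: all other goods → 6.75% + 1.25% district = 8% → $0.48
Cardigan $49.30: clothing → 6.5% + 0% district = 6.5% → $3.20
Stainless water bottle $23.79: all other goods → 6.75% + 1.25% district = 8% → $1.90
Pack of socks $14.34: clothing → 6.5% + 0% district = 6.5% → $0.93
Phone case $46.22: all other goods → 6.75% + 1.25% district = 8% → $3.70
Antacid chews $5.46: OTC medicine → 5.5% + 2.75% district = 8.25% → $0.45
Total tax = $5.97 + $0.48 + $3.20 + $1.90 + $0.93 + $3.70 + $0.45 = $16.63

$16.63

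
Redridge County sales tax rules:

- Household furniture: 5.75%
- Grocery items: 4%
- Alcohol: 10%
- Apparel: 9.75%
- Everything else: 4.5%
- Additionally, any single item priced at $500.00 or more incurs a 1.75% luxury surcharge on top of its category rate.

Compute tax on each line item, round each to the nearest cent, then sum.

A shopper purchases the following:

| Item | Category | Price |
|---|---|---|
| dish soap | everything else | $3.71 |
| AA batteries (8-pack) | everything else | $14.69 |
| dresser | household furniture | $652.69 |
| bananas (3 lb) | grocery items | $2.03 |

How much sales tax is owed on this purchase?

$49.86

Dish soap $3.71: everything else → 4.5% → $0.17
AA batteries (8-pack) $14.69: everything else → 4.5% → $0.66
Dresser $652.69: household furniture → 5.75% + 1.75% surcharge = 7.5% → $48.95
Bananas (3 lb) $2.03: grocery items → 4% → $0.08
Total tax = $0.17 + $0.66 + $48.95 + $0.08 = $49.86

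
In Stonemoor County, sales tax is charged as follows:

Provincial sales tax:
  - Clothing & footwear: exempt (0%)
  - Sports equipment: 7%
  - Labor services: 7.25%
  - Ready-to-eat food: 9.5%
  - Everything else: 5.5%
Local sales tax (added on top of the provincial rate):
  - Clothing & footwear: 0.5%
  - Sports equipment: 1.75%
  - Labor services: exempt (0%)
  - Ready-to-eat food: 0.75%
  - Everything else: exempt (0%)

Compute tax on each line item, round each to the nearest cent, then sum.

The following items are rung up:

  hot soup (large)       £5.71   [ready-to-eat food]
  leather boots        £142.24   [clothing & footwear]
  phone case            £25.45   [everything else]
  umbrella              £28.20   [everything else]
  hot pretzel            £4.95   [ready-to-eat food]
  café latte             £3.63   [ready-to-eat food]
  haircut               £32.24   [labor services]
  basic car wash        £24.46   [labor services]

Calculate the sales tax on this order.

£9.24

Hot soup (large) £5.71: ready-to-eat food → 9.5% + 0.75% local = 10.25% → £0.59
Leather boots £142.24: clothing & footwear → 0% + 0.5% local = 0.5% → £0.71
Phone case £25.45: everything else → 5.5% + 0% local = 5.5% → £1.40
Umbrella £28.20: everything else → 5.5% + 0% local = 5.5% → £1.55
Hot pretzel £4.95: ready-to-eat food → 9.5% + 0.75% local = 10.25% → £0.51
Café latte £3.63: ready-to-eat food → 9.5% + 0.75% local = 10.25% → £0.37
Haircut £32.24: labor services → 7.25% + 0% local = 7.25% → £2.34
Basic car wash £24.46: labor services → 7.25% + 0% local = 7.25% → £1.77
Total tax = £0.59 + £0.71 + £1.40 + £1.55 + £0.51 + £0.37 + £2.34 + £1.77 = £9.24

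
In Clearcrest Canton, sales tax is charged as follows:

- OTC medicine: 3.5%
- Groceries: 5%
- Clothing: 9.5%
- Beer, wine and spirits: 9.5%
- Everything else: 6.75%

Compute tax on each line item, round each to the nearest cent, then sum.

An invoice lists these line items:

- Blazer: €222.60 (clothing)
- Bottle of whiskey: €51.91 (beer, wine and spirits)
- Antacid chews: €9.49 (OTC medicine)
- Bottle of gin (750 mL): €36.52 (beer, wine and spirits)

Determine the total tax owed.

€29.88

Blazer €222.60: clothing → 9.5% → €21.15
Bottle of whiskey €51.91: beer, wine and spirits → 9.5% → €4.93
Antacid chews €9.49: OTC medicine → 3.5% → €0.33
Bottle of gin (750 mL) €36.52: beer, wine and spirits → 9.5% → €3.47
Total tax = €21.15 + €4.93 + €0.33 + €3.47 = €29.88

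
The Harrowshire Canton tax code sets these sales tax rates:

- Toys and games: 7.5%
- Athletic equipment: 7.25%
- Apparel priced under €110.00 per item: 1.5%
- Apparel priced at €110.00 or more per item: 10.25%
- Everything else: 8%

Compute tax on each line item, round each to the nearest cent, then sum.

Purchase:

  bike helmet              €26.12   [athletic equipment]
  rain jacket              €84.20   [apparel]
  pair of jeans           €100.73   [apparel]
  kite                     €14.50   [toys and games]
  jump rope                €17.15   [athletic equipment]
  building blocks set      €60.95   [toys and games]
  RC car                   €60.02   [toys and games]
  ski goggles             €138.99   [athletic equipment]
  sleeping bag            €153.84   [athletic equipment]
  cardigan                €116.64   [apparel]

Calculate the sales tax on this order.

Bike helmet €26.12: athletic equipment → 7.25% → €1.89
Rain jacket €84.20: apparel, under €110.00 → 1.5% → €1.26
Pair of jeans €100.73: apparel, under €110.00 → 1.5% → €1.51
Kite €14.50: toys and games → 7.5% → €1.09
Jump rope €17.15: athletic equipment → 7.25% → €1.24
Building blocks set €60.95: toys and games → 7.5% → €4.57
RC car €60.02: toys and games → 7.5% → €4.50
Ski goggles €138.99: athletic equipment → 7.25% → €10.08
Sleeping bag €153.84: athletic equipment → 7.25% → €11.15
Cardigan €116.64: apparel, €110.00 or more → 10.25% → €11.96
Total tax = €1.89 + €1.26 + €1.51 + €1.09 + €1.24 + €4.57 + €4.50 + €10.08 + €11.15 + €11.96 = €49.25

€49.25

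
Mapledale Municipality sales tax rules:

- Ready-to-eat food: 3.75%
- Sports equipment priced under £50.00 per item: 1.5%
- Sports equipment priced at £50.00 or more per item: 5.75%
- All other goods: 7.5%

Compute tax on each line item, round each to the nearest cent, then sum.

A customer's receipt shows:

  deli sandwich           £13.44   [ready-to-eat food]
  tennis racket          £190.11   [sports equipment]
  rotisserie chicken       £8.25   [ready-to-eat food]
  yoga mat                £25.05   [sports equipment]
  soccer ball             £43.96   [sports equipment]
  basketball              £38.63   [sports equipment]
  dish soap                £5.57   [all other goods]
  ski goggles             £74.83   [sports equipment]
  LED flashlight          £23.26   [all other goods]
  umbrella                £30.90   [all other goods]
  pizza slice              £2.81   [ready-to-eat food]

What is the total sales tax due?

Deli sandwich £13.44: ready-to-eat food → 3.75% → £0.50
Tennis racket £190.11: sports equipment, £50.00 or more → 5.75% → £10.93
Rotisserie chicken £8.25: ready-to-eat food → 3.75% → £0.31
Yoga mat £25.05: sports equipment, under £50.00 → 1.5% → £0.38
Soccer ball £43.96: sports equipment, under £50.00 → 1.5% → £0.66
Basketball £38.63: sports equipment, under £50.00 → 1.5% → £0.58
Dish soap £5.57: all other goods → 7.5% → £0.42
Ski goggles £74.83: sports equipment, £50.00 or more → 5.75% → £4.30
LED flashlight £23.26: all other goods → 7.5% → £1.74
Umbrella £30.90: all other goods → 7.5% → £2.32
Pizza slice £2.81: ready-to-eat food → 3.75% → £0.11
Total tax = £0.50 + £10.93 + £0.31 + £0.38 + £0.66 + £0.58 + £0.42 + £4.30 + £1.74 + £2.32 + £0.11 = £22.25

£22.25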